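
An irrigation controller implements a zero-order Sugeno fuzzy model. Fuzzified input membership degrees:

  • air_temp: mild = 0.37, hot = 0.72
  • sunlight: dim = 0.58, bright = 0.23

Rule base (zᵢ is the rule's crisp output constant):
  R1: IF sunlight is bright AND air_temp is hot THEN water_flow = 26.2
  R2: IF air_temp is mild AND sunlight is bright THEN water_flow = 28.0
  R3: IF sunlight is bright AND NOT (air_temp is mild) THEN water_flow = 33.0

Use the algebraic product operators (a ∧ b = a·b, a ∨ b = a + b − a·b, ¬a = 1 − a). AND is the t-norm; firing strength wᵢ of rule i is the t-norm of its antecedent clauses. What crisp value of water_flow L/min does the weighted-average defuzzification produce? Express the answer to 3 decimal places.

29.078

R1 (z=26.2): bright=0.23, hot=0.72; AND[a·b] → w = 0.1656
R2 (z=28.0): mild=0.37, bright=0.23; AND[a·b] → w = 0.0851
R3 (z=33.0): bright=0.23, ¬mild=1−0.37=0.63; AND[a·b] → w = 0.1449
Weighted average = (0.1656·26.2 + 0.0851·28.0 + 0.1449·33.0) / (0.1656 + 0.0851 + 0.1449)
  = 11.5032 / 0.3956 = 29.078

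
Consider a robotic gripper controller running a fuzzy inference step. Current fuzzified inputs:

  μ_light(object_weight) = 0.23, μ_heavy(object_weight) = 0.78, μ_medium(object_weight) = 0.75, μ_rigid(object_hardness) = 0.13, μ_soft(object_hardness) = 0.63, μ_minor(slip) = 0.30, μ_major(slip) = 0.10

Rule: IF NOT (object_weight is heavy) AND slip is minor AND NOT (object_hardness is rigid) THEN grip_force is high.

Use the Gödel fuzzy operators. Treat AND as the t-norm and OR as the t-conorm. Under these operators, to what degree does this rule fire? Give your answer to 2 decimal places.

0.22

firing strength: ¬heavy=1−0.78=0.22, minor=0.30, ¬rigid=1−0.13=0.87; AND[min(a, b)] → w = 0.22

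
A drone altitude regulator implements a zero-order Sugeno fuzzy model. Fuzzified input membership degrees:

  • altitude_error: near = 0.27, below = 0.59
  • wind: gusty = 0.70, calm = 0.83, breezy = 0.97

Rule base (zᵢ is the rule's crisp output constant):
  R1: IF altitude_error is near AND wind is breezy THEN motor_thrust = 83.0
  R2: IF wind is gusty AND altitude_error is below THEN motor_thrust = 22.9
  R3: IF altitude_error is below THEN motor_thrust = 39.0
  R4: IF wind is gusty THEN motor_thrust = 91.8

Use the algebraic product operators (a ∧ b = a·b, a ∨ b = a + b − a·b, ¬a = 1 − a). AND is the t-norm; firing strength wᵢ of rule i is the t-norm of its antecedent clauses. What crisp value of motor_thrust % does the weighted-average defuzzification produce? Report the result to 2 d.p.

R1 (z=83.0): near=0.27, breezy=0.97; AND[a·b] → w = 0.2619
R2 (z=22.9): gusty=0.70, below=0.59; AND[a·b] → w = 0.4130
R3 (z=39.0): below=0.59 → w = 0.5900
R4 (z=91.8): gusty=0.70 → w = 0.7000
Weighted average = (0.2619·83.0 + 0.4130·22.9 + 0.5900·39.0 + 0.7000·91.8) / (0.2619 + 0.4130 + 0.5900 + 0.7000)
  = 118.4654 / 1.9649 = 60.29

60.29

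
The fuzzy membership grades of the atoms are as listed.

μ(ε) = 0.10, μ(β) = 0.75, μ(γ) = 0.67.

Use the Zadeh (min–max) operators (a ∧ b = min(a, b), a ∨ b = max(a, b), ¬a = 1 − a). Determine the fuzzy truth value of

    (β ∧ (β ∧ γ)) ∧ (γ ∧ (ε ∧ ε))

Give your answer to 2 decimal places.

β ∧ γ = min(a, b) on (0.75, 0.67) = 0.67
β ∧ (β ∧ γ) = min(a, b) on (0.75, 0.67) = 0.67
ε ∧ ε = min(a, b) on (0.10, 0.10) = 0.10
γ ∧ (ε ∧ ε) = min(a, b) on (0.67, 0.10) = 0.10
(β ∧ (β ∧ γ)) ∧ (γ ∧ (ε ∧ ε)) = min(a, b) on (0.67, 0.10) = 0.10

0.10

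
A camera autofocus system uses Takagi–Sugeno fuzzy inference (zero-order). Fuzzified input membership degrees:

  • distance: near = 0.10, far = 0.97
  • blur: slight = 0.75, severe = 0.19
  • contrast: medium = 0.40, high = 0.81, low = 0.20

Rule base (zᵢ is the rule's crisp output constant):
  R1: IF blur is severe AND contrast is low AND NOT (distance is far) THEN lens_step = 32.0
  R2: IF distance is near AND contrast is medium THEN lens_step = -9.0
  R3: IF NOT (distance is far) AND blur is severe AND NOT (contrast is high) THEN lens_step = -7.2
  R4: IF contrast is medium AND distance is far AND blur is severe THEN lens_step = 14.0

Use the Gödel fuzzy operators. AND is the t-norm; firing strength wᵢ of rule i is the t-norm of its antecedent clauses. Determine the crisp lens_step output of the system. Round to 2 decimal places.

7.15

R1 (z=32.0): severe=0.19, low=0.20, ¬far=1−0.97=0.03; AND[min(a, b)] → w = 0.03
R2 (z=-9.0): near=0.10, medium=0.40; AND[min(a, b)] → w = 0.10
R3 (z=-7.2): ¬far=1−0.97=0.03, severe=0.19, ¬high=1−0.81=0.19; AND[min(a, b)] → w = 0.03
R4 (z=14.0): medium=0.40, far=0.97, severe=0.19; AND[min(a, b)] → w = 0.19
Weighted average = (0.03·32.0 + 0.10·-9.0 + 0.03·-7.2 + 0.19·14.0) / (0.03 + 0.10 + 0.03 + 0.19)
  = 2.5040 / 0.3500 = 7.15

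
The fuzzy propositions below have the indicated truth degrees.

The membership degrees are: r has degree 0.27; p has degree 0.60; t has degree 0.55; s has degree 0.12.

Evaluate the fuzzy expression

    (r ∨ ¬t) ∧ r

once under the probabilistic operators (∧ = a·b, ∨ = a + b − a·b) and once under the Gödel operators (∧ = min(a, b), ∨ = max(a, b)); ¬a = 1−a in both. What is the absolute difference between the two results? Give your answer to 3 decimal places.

0.108

Under probabilistic:
  ¬t = 1 − 0.5500 = 0.4500
  r ∨ ¬t = a + b − a·b on (0.2700, 0.4500) = 0.5985
  (r ∨ ¬t) ∧ r = a·b on (0.5985, 0.2700) = 0.1616
  → value = 0.1616
Under Gödel:
  ¬t = 1 − 0.55 = 0.45
  r ∨ ¬t = max(a, b) on (0.27, 0.45) = 0.45
  (r ∨ ¬t) ∧ r = min(a, b) on (0.45, 0.27) = 0.27
  → value = 0.2700
|0.1616 − 0.2700| = 0.108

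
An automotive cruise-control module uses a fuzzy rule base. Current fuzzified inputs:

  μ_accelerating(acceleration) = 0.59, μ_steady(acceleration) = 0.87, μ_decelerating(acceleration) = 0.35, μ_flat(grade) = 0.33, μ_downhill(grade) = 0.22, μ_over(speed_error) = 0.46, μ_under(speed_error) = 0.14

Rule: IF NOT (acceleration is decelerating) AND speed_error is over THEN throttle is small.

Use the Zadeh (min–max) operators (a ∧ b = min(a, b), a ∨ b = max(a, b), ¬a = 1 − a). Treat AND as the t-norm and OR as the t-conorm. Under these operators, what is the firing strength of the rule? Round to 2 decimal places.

0.46

firing strength: ¬decelerating=1−0.35=0.65, over=0.46; AND[min(a, b)] → w = 0.46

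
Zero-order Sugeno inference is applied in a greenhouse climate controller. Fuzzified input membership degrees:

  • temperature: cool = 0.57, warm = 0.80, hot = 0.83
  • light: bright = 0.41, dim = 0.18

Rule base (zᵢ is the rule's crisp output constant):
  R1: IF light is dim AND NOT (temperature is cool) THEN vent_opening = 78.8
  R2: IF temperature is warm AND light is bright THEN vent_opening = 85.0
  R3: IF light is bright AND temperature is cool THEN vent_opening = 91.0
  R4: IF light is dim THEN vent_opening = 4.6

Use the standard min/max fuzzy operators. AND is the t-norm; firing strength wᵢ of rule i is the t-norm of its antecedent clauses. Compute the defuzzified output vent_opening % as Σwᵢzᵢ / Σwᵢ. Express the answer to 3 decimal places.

73.875

R1 (z=78.8): dim=0.18, ¬cool=1−0.57=0.43; AND[min(a, b)] → w = 0.18
R2 (z=85.0): warm=0.80, bright=0.41; AND[min(a, b)] → w = 0.41
R3 (z=91.0): bright=0.41, cool=0.57; AND[min(a, b)] → w = 0.41
R4 (z=4.6): dim=0.18 → w = 0.18
Weighted average = (0.18·78.8 + 0.41·85.0 + 0.41·91.0 + 0.18·4.6) / (0.18 + 0.41 + 0.41 + 0.18)
  = 87.1720 / 1.1800 = 73.875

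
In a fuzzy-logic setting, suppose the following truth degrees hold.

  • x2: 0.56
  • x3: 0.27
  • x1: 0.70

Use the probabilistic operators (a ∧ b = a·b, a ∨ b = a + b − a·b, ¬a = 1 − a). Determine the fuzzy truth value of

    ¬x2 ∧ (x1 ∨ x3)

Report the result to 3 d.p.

0.344

¬x2 = 1 − 0.5600 = 0.4400
x1 ∨ x3 = a + b − a·b on (0.7000, 0.2700) = 0.7810
¬x2 ∧ (x1 ∨ x3) = a·b on (0.4400, 0.7810) = 0.3436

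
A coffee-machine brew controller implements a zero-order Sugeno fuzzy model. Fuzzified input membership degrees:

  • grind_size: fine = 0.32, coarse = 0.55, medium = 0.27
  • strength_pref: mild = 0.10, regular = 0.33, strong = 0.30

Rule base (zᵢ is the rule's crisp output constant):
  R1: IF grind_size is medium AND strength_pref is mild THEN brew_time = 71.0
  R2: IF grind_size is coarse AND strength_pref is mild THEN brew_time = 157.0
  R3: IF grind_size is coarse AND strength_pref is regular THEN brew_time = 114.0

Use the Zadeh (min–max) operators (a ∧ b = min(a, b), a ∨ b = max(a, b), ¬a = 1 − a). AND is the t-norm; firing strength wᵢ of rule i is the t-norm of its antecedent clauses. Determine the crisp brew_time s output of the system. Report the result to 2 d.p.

R1 (z=71.0): medium=0.27, mild=0.10; AND[min(a, b)] → w = 0.10
R2 (z=157.0): coarse=0.55, mild=0.10; AND[min(a, b)] → w = 0.10
R3 (z=114.0): coarse=0.55, regular=0.33; AND[min(a, b)] → w = 0.33
Weighted average = (0.10·71.0 + 0.10·157.0 + 0.33·114.0) / (0.10 + 0.10 + 0.33)
  = 60.4200 / 0.5300 = 114.00

114.00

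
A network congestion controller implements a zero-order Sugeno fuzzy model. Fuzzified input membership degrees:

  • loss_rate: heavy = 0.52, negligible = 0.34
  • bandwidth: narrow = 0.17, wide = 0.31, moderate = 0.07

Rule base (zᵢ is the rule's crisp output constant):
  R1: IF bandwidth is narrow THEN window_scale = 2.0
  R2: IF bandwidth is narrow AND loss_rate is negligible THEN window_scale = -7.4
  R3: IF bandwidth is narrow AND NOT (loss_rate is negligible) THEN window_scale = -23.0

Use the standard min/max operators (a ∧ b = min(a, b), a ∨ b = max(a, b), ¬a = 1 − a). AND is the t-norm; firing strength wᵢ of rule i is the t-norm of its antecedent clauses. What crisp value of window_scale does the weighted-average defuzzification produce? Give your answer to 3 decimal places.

R1 (z=2.0): narrow=0.17 → w = 0.17
R2 (z=-7.4): narrow=0.17, negligible=0.34; AND[min(a, b)] → w = 0.17
R3 (z=-23.0): narrow=0.17, ¬negligible=1−0.34=0.66; AND[min(a, b)] → w = 0.17
Weighted average = (0.17·2.0 + 0.17·-7.4 + 0.17·-23.0) / (0.17 + 0.17 + 0.17)
  = -4.8280 / 0.5100 = -9.467

-9.467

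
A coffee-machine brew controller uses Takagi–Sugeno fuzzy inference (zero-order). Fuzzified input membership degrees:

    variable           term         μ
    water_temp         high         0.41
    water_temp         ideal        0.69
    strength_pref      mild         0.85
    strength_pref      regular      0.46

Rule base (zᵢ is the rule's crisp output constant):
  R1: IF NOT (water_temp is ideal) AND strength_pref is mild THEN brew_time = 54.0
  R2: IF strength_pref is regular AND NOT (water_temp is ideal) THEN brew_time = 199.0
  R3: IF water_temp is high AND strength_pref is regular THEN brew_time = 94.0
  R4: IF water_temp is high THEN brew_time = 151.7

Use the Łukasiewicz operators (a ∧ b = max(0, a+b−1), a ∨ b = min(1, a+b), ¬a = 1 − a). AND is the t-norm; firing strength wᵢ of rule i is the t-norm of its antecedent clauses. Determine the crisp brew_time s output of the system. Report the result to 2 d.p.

124.28

R1 (z=54.0): ¬ideal=1−0.69=0.31, mild=0.85; AND[max(0, a+b−1)] → w = 0.16
R2 (z=199.0): regular=0.46, ¬ideal=1−0.69=0.31; AND[max(0, a+b−1)] → w = 0.00
R3 (z=94.0): high=0.41, regular=0.46; AND[max(0, a+b−1)] → w = 0.00
R4 (z=151.7): high=0.41 → w = 0.41
Weighted average = (0.16·54.0 + 0.00·199.0 + 0.00·94.0 + 0.41·151.7) / (0.16 + 0.00 + 0.00 + 0.41)
  = 70.8370 / 0.5700 = 124.28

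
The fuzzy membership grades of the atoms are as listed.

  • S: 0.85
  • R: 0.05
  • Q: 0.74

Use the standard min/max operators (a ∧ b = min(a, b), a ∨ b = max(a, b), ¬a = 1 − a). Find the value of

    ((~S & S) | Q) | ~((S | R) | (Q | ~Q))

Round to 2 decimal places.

0.74

~S = 1 − 0.85 = 0.15
~S & S = min(a, b) on (0.15, 0.85) = 0.15
(~S & S) | Q = max(a, b) on (0.15, 0.74) = 0.74
S | R = max(a, b) on (0.85, 0.05) = 0.85
~Q = 1 − 0.74 = 0.26
Q | ~Q = max(a, b) on (0.74, 0.26) = 0.74
(S | R) | (Q | ~Q) = max(a, b) on (0.85, 0.74) = 0.85
~((S | R) | (Q | ~Q)) = 1 − 0.85 = 0.15
((~S & S) | Q) | ~((S | R) | (Q | ~Q)) = max(a, b) on (0.74, 0.15) = 0.74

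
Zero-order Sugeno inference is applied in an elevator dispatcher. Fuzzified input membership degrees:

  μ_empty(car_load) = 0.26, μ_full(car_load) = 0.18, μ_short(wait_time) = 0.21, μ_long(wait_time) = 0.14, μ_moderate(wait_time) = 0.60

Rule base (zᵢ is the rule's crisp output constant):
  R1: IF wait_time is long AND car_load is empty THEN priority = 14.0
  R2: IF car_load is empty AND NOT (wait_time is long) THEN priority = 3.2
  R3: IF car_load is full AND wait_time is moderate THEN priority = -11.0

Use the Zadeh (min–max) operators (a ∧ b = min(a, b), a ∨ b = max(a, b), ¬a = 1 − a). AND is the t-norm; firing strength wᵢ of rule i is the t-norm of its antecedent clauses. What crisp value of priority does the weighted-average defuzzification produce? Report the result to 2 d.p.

R1 (z=14.0): long=0.14, empty=0.26; AND[min(a, b)] → w = 0.14
R2 (z=3.2): empty=0.26, ¬long=1−0.14=0.86; AND[min(a, b)] → w = 0.26
R3 (z=-11.0): full=0.18, moderate=0.60; AND[min(a, b)] → w = 0.18
Weighted average = (0.14·14.0 + 0.26·3.2 + 0.18·-11.0) / (0.14 + 0.26 + 0.18)
  = 0.8120 / 0.5800 = 1.40

1.40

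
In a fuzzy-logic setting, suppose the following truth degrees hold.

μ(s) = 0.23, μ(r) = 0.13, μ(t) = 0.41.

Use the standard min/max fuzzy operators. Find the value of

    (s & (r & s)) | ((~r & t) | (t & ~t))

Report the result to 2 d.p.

0.41

r & s = min(a, b) on (0.13, 0.23) = 0.13
s & (r & s) = min(a, b) on (0.23, 0.13) = 0.13
~r = 1 − 0.13 = 0.87
~r & t = min(a, b) on (0.87, 0.41) = 0.41
~t = 1 − 0.41 = 0.59
t & ~t = min(a, b) on (0.41, 0.59) = 0.41
(~r & t) | (t & ~t) = max(a, b) on (0.41, 0.41) = 0.41
(s & (r & s)) | ((~r & t) | (t & ~t)) = max(a, b) on (0.13, 0.41) = 0.41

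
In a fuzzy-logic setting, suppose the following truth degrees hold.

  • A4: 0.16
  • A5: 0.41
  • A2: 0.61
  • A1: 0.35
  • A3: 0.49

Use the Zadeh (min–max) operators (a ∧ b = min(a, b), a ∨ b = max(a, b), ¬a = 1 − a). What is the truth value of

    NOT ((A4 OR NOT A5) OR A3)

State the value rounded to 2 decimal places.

0.41

NOT A5 = 1 − 0.41 = 0.59
A4 OR NOT A5 = max(a, b) on (0.16, 0.59) = 0.59
(A4 OR NOT A5) OR A3 = max(a, b) on (0.59, 0.49) = 0.59
NOT ((A4 OR NOT A5) OR A3) = 1 − 0.59 = 0.41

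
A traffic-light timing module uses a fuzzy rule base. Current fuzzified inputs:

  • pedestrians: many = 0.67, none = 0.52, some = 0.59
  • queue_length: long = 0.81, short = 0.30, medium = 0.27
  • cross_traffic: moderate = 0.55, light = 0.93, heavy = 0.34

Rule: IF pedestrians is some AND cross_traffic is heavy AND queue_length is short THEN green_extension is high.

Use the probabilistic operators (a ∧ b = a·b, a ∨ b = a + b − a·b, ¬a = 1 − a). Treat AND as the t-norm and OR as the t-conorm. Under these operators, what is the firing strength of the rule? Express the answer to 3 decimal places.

firing strength: some=0.59, heavy=0.34, short=0.30; AND[a·b] → w = 0.0602

0.060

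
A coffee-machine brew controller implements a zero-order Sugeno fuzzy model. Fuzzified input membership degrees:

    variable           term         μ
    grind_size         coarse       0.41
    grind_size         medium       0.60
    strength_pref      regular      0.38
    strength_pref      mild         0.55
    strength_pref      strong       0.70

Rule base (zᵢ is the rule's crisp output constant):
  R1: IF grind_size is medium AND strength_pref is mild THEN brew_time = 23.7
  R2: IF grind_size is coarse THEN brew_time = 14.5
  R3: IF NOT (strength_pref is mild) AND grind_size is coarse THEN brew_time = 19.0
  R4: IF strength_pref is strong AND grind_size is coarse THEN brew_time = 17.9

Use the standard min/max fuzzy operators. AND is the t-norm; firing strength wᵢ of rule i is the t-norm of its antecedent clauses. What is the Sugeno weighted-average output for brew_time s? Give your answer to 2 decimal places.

R1 (z=23.7): medium=0.60, mild=0.55; AND[min(a, b)] → w = 0.55
R2 (z=14.5): coarse=0.41 → w = 0.41
R3 (z=19.0): ¬mild=1−0.55=0.45, coarse=0.41; AND[min(a, b)] → w = 0.41
R4 (z=17.9): strong=0.70, coarse=0.41; AND[min(a, b)] → w = 0.41
Weighted average = (0.55·23.7 + 0.41·14.5 + 0.41·19.0 + 0.41·17.9) / (0.55 + 0.41 + 0.41 + 0.41)
  = 34.1090 / 1.7800 = 19.16

19.16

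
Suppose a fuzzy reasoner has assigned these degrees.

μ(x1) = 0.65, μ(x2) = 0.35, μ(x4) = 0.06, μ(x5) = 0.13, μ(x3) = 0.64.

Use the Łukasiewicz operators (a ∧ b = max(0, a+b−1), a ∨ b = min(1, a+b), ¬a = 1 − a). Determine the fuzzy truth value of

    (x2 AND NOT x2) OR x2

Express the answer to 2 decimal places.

NOT x2 = 1 − 0.35 = 0.65
x2 AND NOT x2 = max(0, a+b−1) on (0.35, 0.65) = 0.00
(x2 AND NOT x2) OR x2 = min(1, a+b) on (0.00, 0.35) = 0.35

0.35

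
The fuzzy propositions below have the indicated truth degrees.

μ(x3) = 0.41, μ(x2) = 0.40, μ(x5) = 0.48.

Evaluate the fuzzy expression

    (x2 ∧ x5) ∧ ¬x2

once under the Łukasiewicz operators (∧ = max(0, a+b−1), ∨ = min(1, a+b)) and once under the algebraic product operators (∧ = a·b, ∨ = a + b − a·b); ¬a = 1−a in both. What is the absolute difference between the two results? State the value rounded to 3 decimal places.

Under Łukasiewicz:
  x2 ∧ x5 = max(0, a+b−1) on (0.40, 0.48) = 0.00
  ¬x2 = 1 − 0.40 = 0.60
  (x2 ∧ x5) ∧ ¬x2 = max(0, a+b−1) on (0.00, 0.60) = 0.00
  → value = 0.0000
Under algebraic product:
  x2 ∧ x5 = a·b on (0.4000, 0.4800) = 0.1920
  ¬x2 = 1 − 0.4000 = 0.6000
  (x2 ∧ x5) ∧ ¬x2 = a·b on (0.1920, 0.6000) = 0.1152
  → value = 0.1152
|0.0000 − 0.1152| = 0.115

0.115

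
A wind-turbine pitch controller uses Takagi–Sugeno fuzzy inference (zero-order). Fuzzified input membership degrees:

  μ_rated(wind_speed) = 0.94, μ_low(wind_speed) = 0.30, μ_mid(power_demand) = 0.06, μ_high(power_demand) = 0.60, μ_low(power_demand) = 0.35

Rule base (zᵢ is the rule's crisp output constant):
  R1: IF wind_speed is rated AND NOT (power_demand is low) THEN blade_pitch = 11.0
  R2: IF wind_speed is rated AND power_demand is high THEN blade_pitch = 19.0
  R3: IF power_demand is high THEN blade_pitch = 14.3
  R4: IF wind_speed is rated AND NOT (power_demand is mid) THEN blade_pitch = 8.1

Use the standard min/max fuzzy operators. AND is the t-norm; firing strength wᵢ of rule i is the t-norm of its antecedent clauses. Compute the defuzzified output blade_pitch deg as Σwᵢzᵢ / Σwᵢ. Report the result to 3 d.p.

R1 (z=11.0): rated=0.94, ¬low=1−0.35=0.65; AND[min(a, b)] → w = 0.65
R2 (z=19.0): rated=0.94, high=0.60; AND[min(a, b)] → w = 0.60
R3 (z=14.3): high=0.60 → w = 0.60
R4 (z=8.1): rated=0.94, ¬mid=1−0.06=0.94; AND[min(a, b)] → w = 0.94
Weighted average = (0.65·11.0 + 0.60·19.0 + 0.60·14.3 + 0.94·8.1) / (0.65 + 0.60 + 0.60 + 0.94)
  = 34.7440 / 2.7900 = 12.453

12.453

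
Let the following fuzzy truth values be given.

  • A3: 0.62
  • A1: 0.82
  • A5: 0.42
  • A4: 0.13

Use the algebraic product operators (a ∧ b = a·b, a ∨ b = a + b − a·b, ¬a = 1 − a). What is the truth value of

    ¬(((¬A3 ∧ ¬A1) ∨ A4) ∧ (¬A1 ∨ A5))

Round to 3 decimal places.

0.901

¬A3 = 1 − 0.6200 = 0.3800
¬A1 = 1 − 0.8200 = 0.1800
¬A3 ∧ ¬A1 = a·b on (0.3800, 0.1800) = 0.0684
(¬A3 ∧ ¬A1) ∨ A4 = a + b − a·b on (0.0684, 0.1300) = 0.1895
¬A1 = 1 − 0.8200 = 0.1800
¬A1 ∨ A5 = a + b − a·b on (0.1800, 0.4200) = 0.5244
((¬A3 ∧ ¬A1) ∨ A4) ∧ (¬A1 ∨ A5) = a·b on (0.1895, 0.5244) = 0.0994
¬(((¬A3 ∧ ¬A1) ∨ A4) ∧ (¬A1 ∨ A5)) = 1 − 0.0994 = 0.9006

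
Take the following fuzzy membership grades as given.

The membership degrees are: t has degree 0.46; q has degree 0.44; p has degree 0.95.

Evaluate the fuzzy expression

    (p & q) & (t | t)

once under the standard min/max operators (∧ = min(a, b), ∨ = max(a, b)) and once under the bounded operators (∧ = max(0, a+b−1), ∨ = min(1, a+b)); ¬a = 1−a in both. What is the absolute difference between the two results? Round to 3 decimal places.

Under standard min/max:
  p & q = min(a, b) on (0.95, 0.44) = 0.44
  t | t = max(a, b) on (0.46, 0.46) = 0.46
  (p & q) & (t | t) = min(a, b) on (0.44, 0.46) = 0.44
  → value = 0.4400
Under bounded:
  p & q = max(0, a+b−1) on (0.95, 0.44) = 0.39
  t | t = min(1, a+b) on (0.46, 0.46) = 0.92
  (p & q) & (t | t) = max(0, a+b−1) on (0.39, 0.92) = 0.31
  → value = 0.3100
|0.4400 − 0.3100| = 0.130

0.130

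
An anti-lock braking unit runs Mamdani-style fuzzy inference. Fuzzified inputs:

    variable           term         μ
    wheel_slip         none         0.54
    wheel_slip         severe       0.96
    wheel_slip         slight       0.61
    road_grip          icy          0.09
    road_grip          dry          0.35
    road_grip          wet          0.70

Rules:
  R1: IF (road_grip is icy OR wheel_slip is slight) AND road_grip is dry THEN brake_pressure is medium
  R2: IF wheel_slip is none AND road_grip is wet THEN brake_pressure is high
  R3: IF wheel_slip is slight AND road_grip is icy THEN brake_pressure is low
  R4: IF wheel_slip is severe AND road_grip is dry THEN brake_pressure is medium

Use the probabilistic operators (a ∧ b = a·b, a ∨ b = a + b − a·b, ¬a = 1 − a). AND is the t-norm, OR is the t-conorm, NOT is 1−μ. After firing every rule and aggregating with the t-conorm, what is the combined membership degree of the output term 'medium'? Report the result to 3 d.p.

0.486

R1: (icy=0.09 OR slight=0.61) = 0.6451; AND[a·b] with dry=0.35 → w = 0.2258
R2: none=0.54, wet=0.70; AND[a·b] → w = 0.3780
R3: slight=0.61, icy=0.09; AND[a·b] → w = 0.0549
R4: severe=0.96, dry=0.35; AND[a·b] → w = 0.3360
Rules with consequent 'medium': {R1, R4} → strengths 0.2258, 0.3360
Aggregate via t-conorm [a + b − a·b]: 0.4859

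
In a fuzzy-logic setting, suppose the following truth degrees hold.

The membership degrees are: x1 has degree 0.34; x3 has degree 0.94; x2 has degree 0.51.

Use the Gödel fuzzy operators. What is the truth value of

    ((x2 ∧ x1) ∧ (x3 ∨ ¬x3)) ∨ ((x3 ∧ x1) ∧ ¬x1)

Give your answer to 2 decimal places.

x2 ∧ x1 = min(a, b) on (0.51, 0.34) = 0.34
¬x3 = 1 − 0.94 = 0.06
x3 ∨ ¬x3 = max(a, b) on (0.94, 0.06) = 0.94
(x2 ∧ x1) ∧ (x3 ∨ ¬x3) = min(a, b) on (0.34, 0.94) = 0.34
x3 ∧ x1 = min(a, b) on (0.94, 0.34) = 0.34
¬x1 = 1 − 0.34 = 0.66
(x3 ∧ x1) ∧ ¬x1 = min(a, b) on (0.34, 0.66) = 0.34
((x2 ∧ x1) ∧ (x3 ∨ ¬x3)) ∨ ((x3 ∧ x1) ∧ ¬x1) = max(a, b) on (0.34, 0.34) = 0.34

0.34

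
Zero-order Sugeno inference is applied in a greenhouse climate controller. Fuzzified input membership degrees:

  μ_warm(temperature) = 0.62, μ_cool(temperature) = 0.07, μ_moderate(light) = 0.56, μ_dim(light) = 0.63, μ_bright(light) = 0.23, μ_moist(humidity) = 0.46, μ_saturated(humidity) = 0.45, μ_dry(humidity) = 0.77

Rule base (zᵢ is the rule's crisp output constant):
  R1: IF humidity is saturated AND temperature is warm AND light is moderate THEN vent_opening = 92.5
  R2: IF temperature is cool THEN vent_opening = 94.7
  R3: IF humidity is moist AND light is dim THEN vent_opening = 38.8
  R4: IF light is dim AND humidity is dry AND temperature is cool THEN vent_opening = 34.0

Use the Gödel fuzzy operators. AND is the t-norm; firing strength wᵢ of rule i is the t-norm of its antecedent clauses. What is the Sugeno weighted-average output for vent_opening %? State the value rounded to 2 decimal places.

65.22

R1 (z=92.5): saturated=0.45, warm=0.62, moderate=0.56; AND[min(a, b)] → w = 0.45
R2 (z=94.7): cool=0.07 → w = 0.07
R3 (z=38.8): moist=0.46, dim=0.63; AND[min(a, b)] → w = 0.46
R4 (z=34.0): dim=0.63, dry=0.77, cool=0.07; AND[min(a, b)] → w = 0.07
Weighted average = (0.45·92.5 + 0.07·94.7 + 0.46·38.8 + 0.07·34.0) / (0.45 + 0.07 + 0.46 + 0.07)
  = 68.4820 / 1.0500 = 65.22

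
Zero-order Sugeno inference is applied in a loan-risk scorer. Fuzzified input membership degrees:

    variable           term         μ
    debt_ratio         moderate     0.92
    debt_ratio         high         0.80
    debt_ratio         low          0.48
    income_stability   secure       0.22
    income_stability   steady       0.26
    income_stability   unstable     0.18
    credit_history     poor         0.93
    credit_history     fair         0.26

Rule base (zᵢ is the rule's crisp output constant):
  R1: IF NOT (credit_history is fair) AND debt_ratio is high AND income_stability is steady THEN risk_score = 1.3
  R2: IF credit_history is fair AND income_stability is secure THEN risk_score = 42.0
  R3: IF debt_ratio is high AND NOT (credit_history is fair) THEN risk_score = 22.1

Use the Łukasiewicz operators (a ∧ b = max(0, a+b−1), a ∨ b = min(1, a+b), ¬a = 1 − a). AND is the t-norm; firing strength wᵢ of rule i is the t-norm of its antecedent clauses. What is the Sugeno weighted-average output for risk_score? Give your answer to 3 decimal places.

R1 (z=1.3): ¬fair=1−0.26=0.74, high=0.80, steady=0.26; AND[max(0, a+b−1)] → w = 0.00
R2 (z=42.0): fair=0.26, secure=0.22; AND[max(0, a+b−1)] → w = 0.00
R3 (z=22.1): high=0.80, ¬fair=1−0.26=0.74; AND[max(0, a+b−1)] → w = 0.54
Weighted average = (0.00·1.3 + 0.00·42.0 + 0.54·22.1) / (0.00 + 0.00 + 0.54)
  = 11.9340 / 0.5400 = 22.100

22.100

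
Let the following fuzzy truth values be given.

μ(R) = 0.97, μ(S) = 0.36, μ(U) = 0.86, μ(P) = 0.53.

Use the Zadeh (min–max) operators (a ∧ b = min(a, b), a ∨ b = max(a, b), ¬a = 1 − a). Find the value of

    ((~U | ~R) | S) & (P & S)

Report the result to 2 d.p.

~U = 1 − 0.86 = 0.14
~R = 1 − 0.97 = 0.03
~U | ~R = max(a, b) on (0.14, 0.03) = 0.14
(~U | ~R) | S = max(a, b) on (0.14, 0.36) = 0.36
P & S = min(a, b) on (0.53, 0.36) = 0.36
((~U | ~R) | S) & (P & S) = min(a, b) on (0.36, 0.36) = 0.36

0.36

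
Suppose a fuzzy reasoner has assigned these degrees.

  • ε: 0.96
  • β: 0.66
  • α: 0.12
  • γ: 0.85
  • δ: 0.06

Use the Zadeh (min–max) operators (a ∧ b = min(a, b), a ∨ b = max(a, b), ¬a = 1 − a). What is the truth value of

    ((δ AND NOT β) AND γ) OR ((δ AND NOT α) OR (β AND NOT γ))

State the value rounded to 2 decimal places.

0.15

NOT β = 1 − 0.66 = 0.34
δ AND NOT β = min(a, b) on (0.06, 0.34) = 0.06
(δ AND NOT β) AND γ = min(a, b) on (0.06, 0.85) = 0.06
NOT α = 1 − 0.12 = 0.88
δ AND NOT α = min(a, b) on (0.06, 0.88) = 0.06
NOT γ = 1 − 0.85 = 0.15
β AND NOT γ = min(a, b) on (0.66, 0.15) = 0.15
(δ AND NOT α) OR (β AND NOT γ) = max(a, b) on (0.06, 0.15) = 0.15
((δ AND NOT β) AND γ) OR ((δ AND NOT α) OR (β AND NOT γ)) = max(a, b) on (0.06, 0.15) = 0.15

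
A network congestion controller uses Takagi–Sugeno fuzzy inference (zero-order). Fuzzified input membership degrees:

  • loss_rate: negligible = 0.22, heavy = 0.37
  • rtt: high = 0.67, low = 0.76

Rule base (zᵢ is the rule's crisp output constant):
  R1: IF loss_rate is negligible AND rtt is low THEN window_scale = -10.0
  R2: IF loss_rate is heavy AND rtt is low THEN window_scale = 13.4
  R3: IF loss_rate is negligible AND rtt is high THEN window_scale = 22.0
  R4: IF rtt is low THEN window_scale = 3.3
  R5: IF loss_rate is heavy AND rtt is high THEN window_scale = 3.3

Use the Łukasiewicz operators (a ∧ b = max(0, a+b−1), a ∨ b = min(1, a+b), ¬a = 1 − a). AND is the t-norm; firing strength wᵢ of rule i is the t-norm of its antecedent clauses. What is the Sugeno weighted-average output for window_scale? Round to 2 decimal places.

4.71

R1 (z=-10.0): negligible=0.22, low=0.76; AND[max(0, a+b−1)] → w = 0.00
R2 (z=13.4): heavy=0.37, low=0.76; AND[max(0, a+b−1)] → w = 0.13
R3 (z=22.0): negligible=0.22, high=0.67; AND[max(0, a+b−1)] → w = 0.00
R4 (z=3.3): low=0.76 → w = 0.76
R5 (z=3.3): heavy=0.37, high=0.67; AND[max(0, a+b−1)] → w = 0.04
Weighted average = (0.00·-10.0 + 0.13·13.4 + 0.00·22.0 + 0.76·3.3 + 0.04·3.3) / (0.00 + 0.13 + 0.00 + 0.76 + 0.04)
  = 4.3820 / 0.9300 = 4.71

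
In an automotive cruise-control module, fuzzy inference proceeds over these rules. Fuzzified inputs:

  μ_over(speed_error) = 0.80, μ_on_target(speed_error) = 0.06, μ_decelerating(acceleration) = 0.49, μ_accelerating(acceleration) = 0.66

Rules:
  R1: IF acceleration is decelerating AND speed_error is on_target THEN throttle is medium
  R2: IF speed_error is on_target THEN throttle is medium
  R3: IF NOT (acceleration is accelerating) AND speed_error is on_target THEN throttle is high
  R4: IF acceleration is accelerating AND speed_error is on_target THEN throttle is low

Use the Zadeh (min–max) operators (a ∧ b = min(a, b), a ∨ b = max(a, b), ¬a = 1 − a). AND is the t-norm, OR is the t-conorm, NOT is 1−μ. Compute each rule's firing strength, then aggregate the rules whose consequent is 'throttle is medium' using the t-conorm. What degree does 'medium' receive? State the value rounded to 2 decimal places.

R1: decelerating=0.49, on_target=0.06; AND[min(a, b)] → w = 0.06
R2: on_target=0.06 → w = 0.06
R3: ¬accelerating=1−0.66=0.34, on_target=0.06; AND[min(a, b)] → w = 0.06
R4: accelerating=0.66, on_target=0.06; AND[min(a, b)] → w = 0.06
Rules with consequent 'medium': {R1, R2} → strengths 0.06, 0.06
Aggregate via t-conorm [max(a, b)]: 0.06

0.06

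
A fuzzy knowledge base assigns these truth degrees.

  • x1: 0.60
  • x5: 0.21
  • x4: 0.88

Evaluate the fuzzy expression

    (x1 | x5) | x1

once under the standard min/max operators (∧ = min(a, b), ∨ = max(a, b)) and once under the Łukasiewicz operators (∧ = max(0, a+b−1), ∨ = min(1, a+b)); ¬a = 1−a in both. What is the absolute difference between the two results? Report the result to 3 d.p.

0.400

Under standard min/max:
  x1 | x5 = max(a, b) on (0.60, 0.21) = 0.60
  (x1 | x5) | x1 = max(a, b) on (0.60, 0.60) = 0.60
  → value = 0.6000
Under Łukasiewicz:
  x1 | x5 = min(1, a+b) on (0.60, 0.21) = 0.81
  (x1 | x5) | x1 = min(1, a+b) on (0.81, 0.60) = 1.00
  → value = 1.0000
|0.6000 − 1.0000| = 0.400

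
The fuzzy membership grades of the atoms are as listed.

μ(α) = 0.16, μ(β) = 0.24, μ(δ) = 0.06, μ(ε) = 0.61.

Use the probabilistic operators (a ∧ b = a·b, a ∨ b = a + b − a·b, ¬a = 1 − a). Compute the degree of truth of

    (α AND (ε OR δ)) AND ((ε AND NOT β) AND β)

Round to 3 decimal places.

0.011

ε OR δ = a + b − a·b on (0.6100, 0.0600) = 0.6334
α AND (ε OR δ) = a·b on (0.1600, 0.6334) = 0.1013
NOT β = 1 − 0.2400 = 0.7600
ε AND NOT β = a·b on (0.6100, 0.7600) = 0.4636
(ε AND NOT β) AND β = a·b on (0.4636, 0.2400) = 0.1113
(α AND (ε OR δ)) AND ((ε AND NOT β) AND β) = a·b on (0.1013, 0.1113) = 0.0113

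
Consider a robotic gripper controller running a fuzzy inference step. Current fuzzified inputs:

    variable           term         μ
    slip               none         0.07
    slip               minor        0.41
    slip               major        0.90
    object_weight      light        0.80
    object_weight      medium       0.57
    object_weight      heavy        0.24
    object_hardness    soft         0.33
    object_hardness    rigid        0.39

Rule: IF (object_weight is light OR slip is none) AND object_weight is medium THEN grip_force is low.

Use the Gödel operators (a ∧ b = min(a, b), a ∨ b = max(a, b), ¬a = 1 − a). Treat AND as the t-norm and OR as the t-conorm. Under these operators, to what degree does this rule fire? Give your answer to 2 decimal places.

firing strength: (light=0.80 OR none=0.07) = 0.80; AND[min(a, b)] with medium=0.57 → w = 0.57

0.57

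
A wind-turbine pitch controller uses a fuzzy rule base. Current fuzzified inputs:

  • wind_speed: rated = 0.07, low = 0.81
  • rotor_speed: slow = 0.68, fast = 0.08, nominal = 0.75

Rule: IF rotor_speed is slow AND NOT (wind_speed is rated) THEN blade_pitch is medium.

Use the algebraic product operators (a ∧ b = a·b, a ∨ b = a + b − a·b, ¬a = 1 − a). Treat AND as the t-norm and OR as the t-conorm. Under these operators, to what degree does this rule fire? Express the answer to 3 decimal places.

firing strength: slow=0.68, ¬rated=1−0.07=0.93; AND[a·b] → w = 0.6324

0.632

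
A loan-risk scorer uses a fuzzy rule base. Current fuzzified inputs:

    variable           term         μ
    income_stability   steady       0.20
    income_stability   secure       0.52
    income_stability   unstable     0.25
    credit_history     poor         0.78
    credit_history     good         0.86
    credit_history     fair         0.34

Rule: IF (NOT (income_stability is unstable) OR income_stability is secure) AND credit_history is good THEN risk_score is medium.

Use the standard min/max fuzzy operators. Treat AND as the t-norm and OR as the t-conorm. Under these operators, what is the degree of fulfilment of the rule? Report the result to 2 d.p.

firing strength: (¬unstable=1−0.25=0.75 OR secure=0.52) = 0.75; AND[min(a, b)] with good=0.86 → w = 0.75

0.75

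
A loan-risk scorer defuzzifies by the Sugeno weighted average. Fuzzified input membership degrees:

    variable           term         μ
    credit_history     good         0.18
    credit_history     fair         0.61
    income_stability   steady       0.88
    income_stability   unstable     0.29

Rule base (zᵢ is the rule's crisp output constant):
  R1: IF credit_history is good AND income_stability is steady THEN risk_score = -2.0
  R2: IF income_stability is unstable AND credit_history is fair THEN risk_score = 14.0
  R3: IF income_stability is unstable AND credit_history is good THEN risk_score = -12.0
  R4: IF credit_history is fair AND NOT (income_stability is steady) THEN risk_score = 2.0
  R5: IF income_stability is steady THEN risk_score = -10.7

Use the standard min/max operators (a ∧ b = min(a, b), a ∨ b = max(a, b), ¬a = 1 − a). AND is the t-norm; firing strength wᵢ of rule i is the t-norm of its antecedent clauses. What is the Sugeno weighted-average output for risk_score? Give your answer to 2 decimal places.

-4.63

R1 (z=-2.0): good=0.18, steady=0.88; AND[min(a, b)] → w = 0.18
R2 (z=14.0): unstable=0.29, fair=0.61; AND[min(a, b)] → w = 0.29
R3 (z=-12.0): unstable=0.29, good=0.18; AND[min(a, b)] → w = 0.18
R4 (z=2.0): fair=0.61, ¬steady=1−0.88=0.12; AND[min(a, b)] → w = 0.12
R5 (z=-10.7): steady=0.88 → w = 0.88
Weighted average = (0.18·-2.0 + 0.29·14.0 + 0.18·-12.0 + 0.12·2.0 + 0.88·-10.7) / (0.18 + 0.29 + 0.18 + 0.12 + 0.88)
  = -7.6360 / 1.6500 = -4.63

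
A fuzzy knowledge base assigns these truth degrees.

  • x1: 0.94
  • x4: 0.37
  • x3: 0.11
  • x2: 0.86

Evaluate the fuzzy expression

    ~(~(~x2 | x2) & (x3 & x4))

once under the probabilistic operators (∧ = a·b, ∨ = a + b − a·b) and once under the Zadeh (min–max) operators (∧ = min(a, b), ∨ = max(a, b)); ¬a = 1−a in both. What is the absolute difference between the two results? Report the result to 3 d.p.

0.105

Under probabilistic:
  ~x2 = 1 − 0.8600 = 0.1400
  ~x2 | x2 = a + b − a·b on (0.1400, 0.8600) = 0.8796
  ~(~x2 | x2) = 1 − 0.8796 = 0.1204
  x3 & x4 = a·b on (0.1100, 0.3700) = 0.0407
  ~(~x2 | x2) & (x3 & x4) = a·b on (0.1204, 0.0407) = 0.0049
  ~(~(~x2 | x2) & (x3 & x4)) = 1 − 0.0049 = 0.9951
  → value = 0.9951
Under Zadeh (min–max):
  ~x2 = 1 − 0.86 = 0.14
  ~x2 | x2 = max(a, b) on (0.14, 0.86) = 0.86
  ~(~x2 | x2) = 1 − 0.86 = 0.14
  x3 & x4 = min(a, b) on (0.11, 0.37) = 0.11
  ~(~x2 | x2) & (x3 & x4) = min(a, b) on (0.14, 0.11) = 0.11
  ~(~(~x2 | x2) & (x3 & x4)) = 1 − 0.11 = 0.89
  → value = 0.8900
|0.9951 − 0.8900| = 0.105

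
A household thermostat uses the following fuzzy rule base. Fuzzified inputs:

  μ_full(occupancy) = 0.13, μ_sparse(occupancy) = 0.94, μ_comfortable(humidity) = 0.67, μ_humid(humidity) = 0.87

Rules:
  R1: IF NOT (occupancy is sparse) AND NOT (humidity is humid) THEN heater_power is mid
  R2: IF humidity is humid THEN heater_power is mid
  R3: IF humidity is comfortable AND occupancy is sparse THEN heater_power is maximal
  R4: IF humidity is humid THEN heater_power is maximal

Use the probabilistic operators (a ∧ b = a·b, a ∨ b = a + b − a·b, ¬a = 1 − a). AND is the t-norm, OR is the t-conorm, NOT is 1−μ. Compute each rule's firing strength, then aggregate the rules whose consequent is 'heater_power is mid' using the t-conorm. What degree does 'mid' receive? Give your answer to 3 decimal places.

R1: ¬sparse=1−0.94=0.06, ¬humid=1−0.87=0.13; AND[a·b] → w = 0.0078
R2: humid=0.87 → w = 0.8700
R3: comfortable=0.67, sparse=0.94; AND[a·b] → w = 0.6298
R4: humid=0.87 → w = 0.8700
Rules with consequent 'mid': {R1, R2} → strengths 0.0078, 0.8700
Aggregate via t-conorm [a + b − a·b]: 0.8710

0.871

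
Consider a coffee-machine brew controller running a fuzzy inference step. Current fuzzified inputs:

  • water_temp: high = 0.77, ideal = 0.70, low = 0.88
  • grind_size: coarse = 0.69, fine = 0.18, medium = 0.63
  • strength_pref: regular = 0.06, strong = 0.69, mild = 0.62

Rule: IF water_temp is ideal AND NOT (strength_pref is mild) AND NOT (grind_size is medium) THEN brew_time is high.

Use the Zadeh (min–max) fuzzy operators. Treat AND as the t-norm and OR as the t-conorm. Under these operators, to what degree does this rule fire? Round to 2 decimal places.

firing strength: ideal=0.70, ¬mild=1−0.62=0.38, ¬medium=1−0.63=0.37; AND[min(a, b)] → w = 0.37

0.37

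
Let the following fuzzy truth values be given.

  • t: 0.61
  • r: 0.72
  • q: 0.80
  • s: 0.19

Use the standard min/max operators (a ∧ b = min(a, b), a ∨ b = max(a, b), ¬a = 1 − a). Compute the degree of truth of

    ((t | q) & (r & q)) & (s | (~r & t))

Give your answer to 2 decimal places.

t | q = max(a, b) on (0.61, 0.80) = 0.80
r & q = min(a, b) on (0.72, 0.80) = 0.72
(t | q) & (r & q) = min(a, b) on (0.80, 0.72) = 0.72
~r = 1 − 0.72 = 0.28
~r & t = min(a, b) on (0.28, 0.61) = 0.28
s | (~r & t) = max(a, b) on (0.19, 0.28) = 0.28
((t | q) & (r & q)) & (s | (~r & t)) = min(a, b) on (0.72, 0.28) = 0.28

0.28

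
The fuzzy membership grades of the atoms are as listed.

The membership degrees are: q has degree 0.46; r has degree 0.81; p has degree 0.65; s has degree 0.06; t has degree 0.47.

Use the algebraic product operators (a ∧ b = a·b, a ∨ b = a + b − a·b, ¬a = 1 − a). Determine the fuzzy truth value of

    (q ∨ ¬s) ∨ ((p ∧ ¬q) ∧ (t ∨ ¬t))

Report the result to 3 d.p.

¬s = 1 − 0.0600 = 0.9400
q ∨ ¬s = a + b − a·b on (0.4600, 0.9400) = 0.9676
¬q = 1 − 0.4600 = 0.5400
p ∧ ¬q = a·b on (0.6500, 0.5400) = 0.3510
¬t = 1 − 0.4700 = 0.5300
t ∨ ¬t = a + b − a·b on (0.4700, 0.5300) = 0.7509
(p ∧ ¬q) ∧ (t ∨ ¬t) = a·b on (0.3510, 0.7509) = 0.2636
(q ∨ ¬s) ∨ ((p ∧ ¬q) ∧ (t ∨ ¬t)) = a + b − a·b on (0.9676, 0.2636) = 0.9761

0.976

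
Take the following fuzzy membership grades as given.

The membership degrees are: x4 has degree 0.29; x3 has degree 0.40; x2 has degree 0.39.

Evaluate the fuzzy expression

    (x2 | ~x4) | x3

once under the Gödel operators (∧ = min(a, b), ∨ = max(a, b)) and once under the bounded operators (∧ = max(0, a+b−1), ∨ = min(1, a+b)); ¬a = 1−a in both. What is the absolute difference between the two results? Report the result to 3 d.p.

Under Gödel:
  ~x4 = 1 − 0.29 = 0.71
  x2 | ~x4 = max(a, b) on (0.39, 0.71) = 0.71
  (x2 | ~x4) | x3 = max(a, b) on (0.71, 0.40) = 0.71
  → value = 0.7100
Under bounded:
  ~x4 = 1 − 0.29 = 0.71
  x2 | ~x4 = min(1, a+b) on (0.39, 0.71) = 1.00
  (x2 | ~x4) | x3 = min(1, a+b) on (1.00, 0.40) = 1.00
  → value = 1.0000
|0.7100 − 1.0000| = 0.290

0.290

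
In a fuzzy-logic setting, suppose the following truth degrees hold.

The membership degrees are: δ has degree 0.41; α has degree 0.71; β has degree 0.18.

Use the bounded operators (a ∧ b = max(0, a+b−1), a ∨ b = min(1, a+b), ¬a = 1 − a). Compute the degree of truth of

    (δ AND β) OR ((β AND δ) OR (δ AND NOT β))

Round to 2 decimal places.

0.23

δ AND β = max(0, a+b−1) on (0.41, 0.18) = 0.00
β AND δ = max(0, a+b−1) on (0.18, 0.41) = 0.00
NOT β = 1 − 0.18 = 0.82
δ AND NOT β = max(0, a+b−1) on (0.41, 0.82) = 0.23
(β AND δ) OR (δ AND NOT β) = min(1, a+b) on (0.00, 0.23) = 0.23
(δ AND β) OR ((β AND δ) OR (δ AND NOT β)) = min(1, a+b) on (0.00, 0.23) = 0.23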